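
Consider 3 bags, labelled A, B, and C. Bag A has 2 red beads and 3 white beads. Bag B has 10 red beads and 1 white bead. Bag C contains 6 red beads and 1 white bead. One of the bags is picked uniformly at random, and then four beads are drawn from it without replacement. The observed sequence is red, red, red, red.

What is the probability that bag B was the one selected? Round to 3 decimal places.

0.598

The likelihood of the observed sequence under each hypothesis: P(data | bag A) = (2/5)(1/4)(0/3) = 0; P(data | bag B) = (10/11)(9/10)(8/9)(7/8) = 7/11; P(data | bag C) = (6/7)(5/6)(4/5)(3/4) = 3/7.
Weighting by the prior gives 1/3 · 0 = 0, 1/3 · 7/11 = 7/33, 1/3 · 3/7 = 1/7; summing to 82/231.
Hence P(bag B | data) = (7/33) / (82/231) = 49/82.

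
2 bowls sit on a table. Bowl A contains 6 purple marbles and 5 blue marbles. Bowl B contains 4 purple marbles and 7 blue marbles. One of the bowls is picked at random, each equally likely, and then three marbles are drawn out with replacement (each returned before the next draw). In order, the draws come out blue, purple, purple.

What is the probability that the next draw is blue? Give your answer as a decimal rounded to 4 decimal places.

For each hypothesis, P(data | H) works out to: P(data | bowl A) = (5/11)(6/11)(6/11) = 0.13524; P(data | bowl B) = (7/11)(4/11)(4/11) = 0.084147.
Weighting by the prior gives 1/2 · 0.13524 = 0.067618, 1/2 · 0.084147 = 0.042074; with total 0.10969.
The posterior is then P(bowl A | data) = 0.61644, P(bowl B | data) = 0.38356.
Averaging over the posterior, P(blue next | data) = (5/11)(0.61644) + (7/11)(0.38356) = 0.52428.

0.5243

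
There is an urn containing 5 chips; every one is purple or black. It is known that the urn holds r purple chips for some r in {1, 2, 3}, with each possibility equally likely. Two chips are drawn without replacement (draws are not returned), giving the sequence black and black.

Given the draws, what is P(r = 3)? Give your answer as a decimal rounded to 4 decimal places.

Under each hypothesis, the probability of the observed sequence is: P(data | r = 1) = (4/5)(3/4) = 3/5; P(data | r = 2) = (3/5)(2/4) = 3/10; P(data | r = 3) = (2/5)(1/4) = 1/10.
Multiplying each by its prior: 1/3 · 3/5 = 1/5, 1/3 · 3/10 = 1/10, 1/3 · 1/10 = 1/30; with total 1/3.
By Bayes' rule, P(r = 3 | data) = (1/30) / (1/3) = 1/10.

0.1000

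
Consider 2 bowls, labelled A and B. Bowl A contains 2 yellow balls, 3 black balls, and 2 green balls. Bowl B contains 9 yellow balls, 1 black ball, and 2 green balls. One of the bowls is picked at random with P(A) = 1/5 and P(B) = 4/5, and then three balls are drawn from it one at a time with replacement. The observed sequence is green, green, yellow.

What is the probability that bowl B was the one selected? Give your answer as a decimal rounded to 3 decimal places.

For each hypothesis, P(data | H) works out to: P(data | bowl A) = (2/7)(2/7)(2/7) = 0.023324; P(data | bowl B) = (2/12)(2/12)(9/12) = 0.020833.
The prior-weighted likelihoods are 1/5 · 0.023324 = 0.0046647, 4/5 · 0.020833 = 0.016667; with total 0.021331.
By Bayes' rule, P(bowl B | data) = (0.016667) / (0.021331) = 0.78132.

0.781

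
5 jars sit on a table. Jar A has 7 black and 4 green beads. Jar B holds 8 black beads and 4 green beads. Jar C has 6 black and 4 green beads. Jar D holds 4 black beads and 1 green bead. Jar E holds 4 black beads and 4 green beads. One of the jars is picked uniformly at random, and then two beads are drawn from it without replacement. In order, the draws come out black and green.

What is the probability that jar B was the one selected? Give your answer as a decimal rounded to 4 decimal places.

0.1940

For each hypothesis, P(data | H) works out to: P(data | jar A) = (7/11)(4/10) = 0.25455; P(data | jar B) = (8/12)(4/11) = 0.24242; P(data | jar C) = (6/10)(4/9) = 0.26667; P(data | jar D) = (4/5)(1/4) = 0.2; P(data | jar E) = (4/8)(4/7) = 0.28571.
Weighting by the prior gives 1/5 · 0.25455 = 0.050909, 1/5 · 0.24242 = 0.048485, 1/5 · 0.26667 = 0.053333, 1/5 · 0.2 = 0.04, 1/5 · 0.28571 = 0.057143; summing to 0.24987.
Therefore the posterior P(jar B | data) = (0.048485) / (0.24987) = 0.19404.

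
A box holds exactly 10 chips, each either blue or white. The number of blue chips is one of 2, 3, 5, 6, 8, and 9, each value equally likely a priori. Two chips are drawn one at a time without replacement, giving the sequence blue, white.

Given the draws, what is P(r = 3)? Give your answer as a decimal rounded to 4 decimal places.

0.1892

Compute the likelihood of the observed sequence for each case: P(data | r = 2) = (2/10)(8/9) = 8/45; P(data | r = 3) = (3/10)(7/9) = 7/30; P(data | r = 5) = (5/10)(5/9) = 5/18; P(data | r = 6) = (6/10)(4/9) = 4/15; P(data | r = 8) = (8/10)(2/9) = 8/45; P(data | r = 9) = (9/10)(1/9) = 1/10.
Multiplying each by its prior: 1/6 · 8/45 = 4/135, 1/6 · 7/30 = 7/180, 1/6 · 5/18 = 5/108, 1/6 · 4/15 = 2/45, 1/6 · 8/45 = 4/135, 1/6 · 1/10 = 1/60; summing to 37/180.
So P(r = 3 | data) = (7/180) / (37/180) = 7/37.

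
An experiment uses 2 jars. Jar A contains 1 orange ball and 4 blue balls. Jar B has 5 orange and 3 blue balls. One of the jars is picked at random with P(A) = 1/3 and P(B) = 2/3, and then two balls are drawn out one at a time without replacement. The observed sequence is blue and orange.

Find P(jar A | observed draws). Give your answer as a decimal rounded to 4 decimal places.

For each hypothesis, P(data | H) works out to: P(data | jar A) = (4/5)(1/4) = 1/5; P(data | jar B) = (3/8)(5/7) = 15/56.
Multiplying each by its prior: 1/3 · 1/5 = 1/15, 2/3 · 15/56 = 5/28; with total 103/420.
Hence P(jar A | data) = (1/15) / (103/420) = 28/103.

0.2718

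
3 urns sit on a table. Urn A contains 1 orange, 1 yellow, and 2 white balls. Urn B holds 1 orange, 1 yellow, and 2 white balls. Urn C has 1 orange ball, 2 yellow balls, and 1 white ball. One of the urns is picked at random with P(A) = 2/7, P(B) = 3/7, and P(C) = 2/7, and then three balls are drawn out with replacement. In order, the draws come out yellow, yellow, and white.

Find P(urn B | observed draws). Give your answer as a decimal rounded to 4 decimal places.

The likelihood of the observed sequence under each hypothesis: P(data | urn A) = (1/4)(1/4)(2/4) = 1/32; P(data | urn B) = (1/4)(1/4)(2/4) = 1/32; P(data | urn C) = (2/4)(2/4)(1/4) = 1/16.
Multiplying each by its prior: 2/7 · 1/32 = 1/112, 3/7 · 1/32 = 3/224, 2/7 · 1/16 = 1/56; with total 9/224.
Hence P(urn B | data) = (3/224) / (9/224) = 1/3.

0.3333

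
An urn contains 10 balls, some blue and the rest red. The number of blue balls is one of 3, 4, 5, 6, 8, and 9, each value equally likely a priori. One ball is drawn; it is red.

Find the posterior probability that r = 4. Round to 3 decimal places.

0.240

Compute the likelihood of this draw for each case: P(data | r = 3) = (7/10) = 7/10; P(data | r = 4) = (6/10) = 3/5; P(data | r = 5) = (5/10) = 1/2; P(data | r = 6) = (4/10) = 2/5; P(data | r = 8) = (2/10) = 1/5; P(data | r = 9) = (1/10) = 1/10.
Multiplying each by its prior: 1/6 · 7/10 = 7/60, 1/6 · 3/5 = 1/10, 1/6 · 1/2 = 1/12, 1/6 · 2/5 = 1/15, 1/6 · 1/5 = 1/30, 1/6 · 1/10 = 1/60; summing to 5/12.
By Bayes' rule, P(r = 4 | data) = (1/10) / (5/12) = 6/25.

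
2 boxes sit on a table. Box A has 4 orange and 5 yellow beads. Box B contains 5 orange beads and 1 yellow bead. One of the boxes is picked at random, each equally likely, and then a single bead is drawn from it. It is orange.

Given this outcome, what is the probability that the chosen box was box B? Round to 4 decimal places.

0.6522

Under each hypothesis, the probability of this draw is: P(data | box A) = (4/9) = 4/9; P(data | box B) = (5/6) = 5/6.
Multiplying each by its prior: 1/2 · 4/9 = 2/9, 1/2 · 5/6 = 5/12; these sum to 23/36.
By Bayes' rule, P(box B | data) = (5/12) / (23/36) = 15/23.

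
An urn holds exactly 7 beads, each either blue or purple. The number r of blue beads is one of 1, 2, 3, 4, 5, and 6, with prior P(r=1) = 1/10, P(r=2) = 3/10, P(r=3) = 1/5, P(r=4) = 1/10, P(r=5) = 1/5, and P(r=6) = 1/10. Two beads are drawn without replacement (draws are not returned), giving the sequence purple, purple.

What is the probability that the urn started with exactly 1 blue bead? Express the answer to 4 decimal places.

Under each hypothesis, the probability of the observed sequence is: P(data | r = 1) = (6/7)(5/6) = 5/7; P(data | r = 2) = (5/7)(4/6) = 10/21; P(data | r = 3) = (4/7)(3/6) = 2/7; P(data | r = 4) = (3/7)(2/6) = 1/7; P(data | r = 5) = (2/7)(1/6) = 1/21; P(data | r = 6) = (1/7)(0/6) = 0.
The prior-weighted likelihoods are 1/10 · 5/7 = 1/14, 3/10 · 10/21 = 1/7, 1/5 · 2/7 = 2/35, 1/10 · 1/7 = 1/70, 1/5 · 1/21 = 1/105, 1/10 · 0 = 0; these sum to 31/105.
So P(r = 1 | data) = (1/14) / (31/105) = 15/62.

0.2419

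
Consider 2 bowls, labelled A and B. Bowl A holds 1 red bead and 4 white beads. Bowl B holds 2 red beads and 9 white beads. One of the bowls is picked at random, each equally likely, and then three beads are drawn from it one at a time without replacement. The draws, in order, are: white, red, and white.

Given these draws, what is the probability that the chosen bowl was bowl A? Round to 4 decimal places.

0.5789

For each hypothesis, P(data | H) works out to: P(data | bowl A) = (4/5)(1/4)(3/3) = 1/5; P(data | bowl B) = (9/11)(2/10)(8/9) = 8/55.
The prior-weighted likelihoods are 1/2 · 1/5 = 1/10, 1/2 · 8/55 = 4/55; with total 19/110.
Therefore the posterior P(bowl A | data) = (1/10) / (19/110) = 11/19.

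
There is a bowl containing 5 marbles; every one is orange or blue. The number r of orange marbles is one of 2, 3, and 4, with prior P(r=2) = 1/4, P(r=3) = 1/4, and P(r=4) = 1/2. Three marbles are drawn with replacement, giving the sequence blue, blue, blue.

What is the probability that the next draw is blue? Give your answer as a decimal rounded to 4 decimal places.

0.5351

The likelihood of the observed sequence under each hypothesis: P(data | r = 2) = (3/5)(3/5)(3/5) = 27/125; P(data | r = 3) = (2/5)(2/5)(2/5) = 8/125; P(data | r = 4) = (1/5)(1/5)(1/5) = 1/125.
The prior-weighted likelihoods are 1/4 · 27/125 = 27/500, 1/4 · 8/125 = 2/125, 1/2 · 1/125 = 1/250; summing to 37/500.
Dividing through by the total gives posterior P(r = 2 | data) = 27/37, P(r = 3 | data) = 8/37, P(r = 4 | data) = 2/37.
So P(blue next | data) = Σ P(blue next | H) P(H | data) = (3/5)(27/37) + (2/5)(8/37) + (1/5)(2/37) = 99/185.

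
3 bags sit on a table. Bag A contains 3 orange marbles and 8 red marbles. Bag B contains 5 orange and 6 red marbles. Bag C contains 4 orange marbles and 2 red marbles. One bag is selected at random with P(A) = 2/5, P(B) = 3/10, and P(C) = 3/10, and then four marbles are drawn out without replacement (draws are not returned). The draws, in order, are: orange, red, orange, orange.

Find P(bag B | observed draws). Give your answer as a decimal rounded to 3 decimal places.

0.243

Under each hypothesis, the probability of the observed sequence is: P(data | bag A) = (3/11)(8/10)(2/9)(1/8) = 1/165; P(data | bag B) = (5/11)(6/10)(4/9)(3/8) = 1/22; P(data | bag C) = (4/6)(2/5)(3/4)(2/3) = 2/15.
The prior-weighted likelihoods are 2/5 · 1/165 = 2/825, 3/10 · 1/22 = 3/220, 3/10 · 2/15 = 1/25; these sum to 37/660.
Hence P(bag B | data) = (3/220) / (37/660) = 9/37.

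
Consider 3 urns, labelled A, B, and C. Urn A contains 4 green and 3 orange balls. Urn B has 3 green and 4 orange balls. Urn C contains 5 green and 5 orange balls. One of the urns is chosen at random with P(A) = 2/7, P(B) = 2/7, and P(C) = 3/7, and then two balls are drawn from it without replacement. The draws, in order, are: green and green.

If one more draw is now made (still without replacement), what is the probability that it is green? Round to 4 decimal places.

0.3516

Under each hypothesis, the probability of the observed sequence is: P(data | urn A) = (4/7)(3/6) = 2/7; P(data | urn B) = (3/7)(2/6) = 1/7; P(data | urn C) = (5/10)(4/9) = 2/9.
The prior-weighted likelihoods are 2/7 · 2/7 = 4/49, 2/7 · 1/7 = 2/49, 3/7 · 2/9 = 2/21; these sum to 32/147.
Dividing through by the total gives posterior P(urn A | data) = 3/8, P(urn B | data) = 3/16, P(urn C | data) = 7/16.
So P(green next | data) = Σ P(green next | H) P(H | data) = (2/5)(3/8) + (1/5)(3/16) + (3/8)(7/16) = 45/128.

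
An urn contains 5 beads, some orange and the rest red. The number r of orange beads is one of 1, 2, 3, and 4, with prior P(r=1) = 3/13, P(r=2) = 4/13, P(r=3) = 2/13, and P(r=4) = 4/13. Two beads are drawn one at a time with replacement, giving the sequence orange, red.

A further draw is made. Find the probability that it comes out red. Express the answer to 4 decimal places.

Under each hypothesis, the probability of the observed sequence is: P(data | r = 1) = (1/5)(4/5) = 4/25; P(data | r = 2) = (2/5)(3/5) = 6/25; P(data | r = 3) = (3/5)(2/5) = 6/25; P(data | r = 4) = (4/5)(1/5) = 4/25.
Weighting by the prior gives 3/13 · 4/25 = 12/325, 4/13 · 6/25 = 24/325, 2/13 · 6/25 = 12/325, 4/13 · 4/25 = 16/325; with total 64/325.
The posterior is then P(r = 1 | data) = 3/16, P(r = 2 | data) = 3/8, P(r = 3 | data) = 3/16, P(r = 4 | data) = 1/4.
So P(red next | data) = Σ P(red next | H) P(H | data) = (4/5)(3/16) + (3/5)(3/8) + (2/5)(3/16) + (1/5)(1/4) = 1/2.

0.5000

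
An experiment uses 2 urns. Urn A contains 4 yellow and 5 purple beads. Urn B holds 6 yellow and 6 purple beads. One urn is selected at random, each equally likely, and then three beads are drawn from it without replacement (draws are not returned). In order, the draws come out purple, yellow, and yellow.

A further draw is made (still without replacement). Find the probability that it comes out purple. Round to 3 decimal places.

Under each hypothesis, the probability of the observed sequence is: P(data | urn A) = (5/9)(4/8)(3/7) = 5/42; P(data | urn B) = (6/12)(6/11)(5/10) = 3/22.
Multiplying each by its prior: 1/2 · 5/42 = 5/84, 1/2 · 3/22 = 3/44; with total 59/462.
Normalising, the posterior is P(urn A | data) = 55/118, P(urn B | data) = 63/118.
Averaging over the posterior, P(purple next | data) = (2/3)(55/118) + (5/9)(63/118) = 215/354.

0.607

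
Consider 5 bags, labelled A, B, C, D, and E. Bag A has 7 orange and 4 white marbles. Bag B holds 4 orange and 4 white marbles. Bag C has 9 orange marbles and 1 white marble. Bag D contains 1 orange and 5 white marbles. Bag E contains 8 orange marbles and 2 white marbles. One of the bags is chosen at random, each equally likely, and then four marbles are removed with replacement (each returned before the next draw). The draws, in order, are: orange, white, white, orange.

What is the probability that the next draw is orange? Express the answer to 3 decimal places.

Compute the likelihood of the observed sequence for each case: P(data | bag A) = (7/11)(4/11)(4/11)(7/11) = 0.053548; P(data | bag B) = (4/8)(4/8)(4/8)(4/8) = 0.0625; P(data | bag C) = (9/10)(1/10)(1/10)(9/10) = 0.0081; P(data | bag D) = (1/6)(5/6)(5/6)(1/6) = 0.01929; P(data | bag E) = (8/10)(2/10)(2/10)(8/10) = 0.0256.
Weighting by the prior gives 1/5 · 0.053548 = 0.01071, 1/5 · 0.0625 = 0.0125, 1/5 · 0.0081 = 0.00162, 1/5 · 0.01929 = 0.003858, 1/5 · 0.0256 = 0.00512; with total 0.033808.
The posterior is then P(bag A | data) = 0.31678, P(bag B | data) = 0.36974, P(bag C | data) = 0.047918, P(bag D | data) = 0.11412, P(bag E | data) = 0.15144.
The predictive probability is P(orange next | data) = (7/11)(0.31678) + (1/2)(0.36974) + (9/10)(0.047918) + (1/6)(0.11412) + (4/5)(0.15144) = 0.56976.

0.570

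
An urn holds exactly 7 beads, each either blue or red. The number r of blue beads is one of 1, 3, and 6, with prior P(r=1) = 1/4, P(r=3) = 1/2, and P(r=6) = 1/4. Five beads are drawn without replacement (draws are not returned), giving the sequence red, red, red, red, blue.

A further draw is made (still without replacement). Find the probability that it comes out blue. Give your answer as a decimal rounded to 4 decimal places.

Compute the likelihood of the observed sequence for each case: P(data | r = 1) = (6/7)(5/6)(4/5)(3/4)(1/3) = 1/7; P(data | r = 3) = (4/7)(3/6)(2/5)(1/4)(3/3) = 1/35; P(data | r = 6) = (1/7)(0/6) = 0.
Multiplying each by its prior: 1/4 · 1/7 = 1/28, 1/2 · 1/35 = 1/70, 1/4 · 0 = 0; with total 1/20.
Normalising, the posterior is P(r = 1 | data) = 5/7, P(r = 3 | data) = 2/7, P(r = 6 | data) = 0.
The predictive probability is P(blue next | data) = (0)(5/7) + (1)(2/7) = 2/7.

0.2857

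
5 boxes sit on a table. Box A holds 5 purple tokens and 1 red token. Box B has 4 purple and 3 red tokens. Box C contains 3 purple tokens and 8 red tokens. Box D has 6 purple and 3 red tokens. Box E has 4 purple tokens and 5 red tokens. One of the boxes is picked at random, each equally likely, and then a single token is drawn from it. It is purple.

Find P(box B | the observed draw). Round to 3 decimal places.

Compute the likelihood of this draw for each case: P(data | box A) = (5/6) = 0.83333; P(data | box B) = (4/7) = 0.57143; P(data | box C) = (3/11) = 0.27273; P(data | box D) = (6/9) = 0.66667; P(data | box E) = (4/9) = 0.44444.
Weighting by the prior gives 1/5 · 0.83333 = 0.16667, 1/5 · 0.57143 = 0.11429, 1/5 · 0.27273 = 0.054545, 1/5 · 0.66667 = 0.13333, 1/5 · 0.44444 = 0.088889; these sum to 0.55772.
Hence P(box B | data) = (0.11429) / (0.55772) = 0.20492.

0.205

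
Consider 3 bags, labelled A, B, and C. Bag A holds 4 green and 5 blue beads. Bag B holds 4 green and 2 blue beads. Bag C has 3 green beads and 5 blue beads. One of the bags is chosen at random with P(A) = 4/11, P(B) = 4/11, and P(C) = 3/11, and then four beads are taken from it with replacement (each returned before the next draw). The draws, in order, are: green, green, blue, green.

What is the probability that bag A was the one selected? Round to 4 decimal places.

The likelihood of the observed sequence under each hypothesis: P(data | bag A) = (4/9)(4/9)(5/9)(4/9) = 0.048773; P(data | bag B) = (4/6)(4/6)(2/6)(4/6) = 0.098765; P(data | bag C) = (3/8)(3/8)(5/8)(3/8) = 0.032959.
Multiplying each by its prior: 4/11 · 0.048773 = 0.017736, 4/11 · 0.098765 = 0.035915, 3/11 · 0.032959 = 0.0089888; with total 0.062639.
Hence P(bag A | data) = (0.017736) / (0.062639) = 0.28314.

0.2831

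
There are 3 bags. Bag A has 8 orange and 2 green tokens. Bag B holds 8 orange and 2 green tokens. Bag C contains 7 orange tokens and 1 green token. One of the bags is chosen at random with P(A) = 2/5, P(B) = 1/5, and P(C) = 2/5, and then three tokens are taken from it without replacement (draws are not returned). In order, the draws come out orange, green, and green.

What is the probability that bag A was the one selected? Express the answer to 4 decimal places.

0.6667

The likelihood of the observed sequence under each hypothesis: P(data | bag A) = (8/10)(2/9)(1/8) = 1/45; P(data | bag B) = (8/10)(2/9)(1/8) = 1/45; P(data | bag C) = (7/8)(1/7)(0/6) = 0.
The prior-weighted likelihoods are 2/5 · 1/45 = 2/225, 1/5 · 1/45 = 1/225, 2/5 · 0 = 0; these sum to 1/75.
So P(bag A | data) = (2/225) / (1/75) = 2/3.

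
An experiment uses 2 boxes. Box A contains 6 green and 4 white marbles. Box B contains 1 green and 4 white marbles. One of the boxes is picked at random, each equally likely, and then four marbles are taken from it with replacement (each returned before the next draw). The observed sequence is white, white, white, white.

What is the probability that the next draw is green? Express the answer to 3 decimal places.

0.224

Under each hypothesis, the probability of the observed sequence is: P(data | box A) = (4/10)(4/10)(4/10)(4/10) = 16/625; P(data | box B) = (4/5)(4/5)(4/5)(4/5) = 256/625.
Weighting by the prior gives 1/2 · 16/625 = 8/625, 1/2 · 256/625 = 128/625; summing to 136/625.
The posterior is then P(box A | data) = 1/17, P(box B | data) = 16/17.
The predictive probability is P(green next | data) = (3/5)(1/17) + (1/5)(16/17) = 19/85.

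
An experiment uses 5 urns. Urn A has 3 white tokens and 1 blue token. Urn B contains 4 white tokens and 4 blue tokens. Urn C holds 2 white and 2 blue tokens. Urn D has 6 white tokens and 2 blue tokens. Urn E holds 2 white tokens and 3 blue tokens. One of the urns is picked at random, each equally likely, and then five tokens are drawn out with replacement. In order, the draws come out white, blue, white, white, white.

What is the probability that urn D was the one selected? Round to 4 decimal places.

0.3351

For each hypothesis, P(data | H) works out to: P(data | urn A) = (3/4)(1/4)(3/4)(3/4)(3/4) = 0.079102; P(data | urn B) = (4/8)(4/8)(4/8)(4/8)(4/8) = 0.03125; P(data | urn C) = (2/4)(2/4)(2/4)(2/4)(2/4) = 0.03125; P(data | urn D) = (6/8)(2/8)(6/8)(6/8)(6/8) = 0.079102; P(data | urn E) = (2/5)(3/5)(2/5)(2/5)(2/5) = 0.01536.
Multiplying each by its prior: 1/5 · 0.079102 = 0.01582, 1/5 · 0.03125 = 0.00625, 1/5 · 0.03125 = 0.00625, 1/5 · 0.079102 = 0.01582, 1/5 · 0.01536 = 0.003072; with total 0.047213.
By Bayes' rule, P(urn D | data) = (0.01582) / (0.047213) = 0.33509.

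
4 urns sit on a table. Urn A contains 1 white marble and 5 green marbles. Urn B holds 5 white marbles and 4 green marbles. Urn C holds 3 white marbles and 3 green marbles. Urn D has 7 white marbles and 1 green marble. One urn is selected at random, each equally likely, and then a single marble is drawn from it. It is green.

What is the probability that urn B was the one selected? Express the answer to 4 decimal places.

Under each hypothesis, the probability of this draw is: P(data | urn A) = (5/6) = 5/6; P(data | urn B) = (4/9) = 4/9; P(data | urn C) = (3/6) = 1/2; P(data | urn D) = (1/8) = 1/8.
The prior-weighted likelihoods are 1/4 · 5/6 = 5/24, 1/4 · 4/9 = 1/9, 1/4 · 1/2 = 1/8, 1/4 · 1/8 = 1/32; with total 137/288.
So P(urn B | data) = (1/9) / (137/288) = 32/137.

0.2336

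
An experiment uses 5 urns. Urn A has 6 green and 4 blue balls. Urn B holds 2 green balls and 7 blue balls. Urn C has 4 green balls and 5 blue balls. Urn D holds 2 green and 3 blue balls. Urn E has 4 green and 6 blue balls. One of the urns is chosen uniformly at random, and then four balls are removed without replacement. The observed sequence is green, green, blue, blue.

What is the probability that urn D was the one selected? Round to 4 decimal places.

Compute the likelihood of the observed sequence for each case: P(data | urn A) = (6/10)(5/9)(4/8)(3/7) = 1/14; P(data | urn B) = (2/9)(1/8)(7/7)(6/6) = 1/36; P(data | urn C) = (4/9)(3/8)(5/7)(4/6) = 5/63; P(data | urn D) = (2/5)(1/4)(3/3)(2/2) = 1/10; P(data | urn E) = (4/10)(3/9)(6/8)(5/7) = 1/14.
Multiplying each by its prior: 1/5 · 1/14 = 1/70, 1/5 · 1/36 = 1/180, 1/5 · 5/63 = 1/63, 1/5 · 1/10 = 1/50, 1/5 · 1/14 = 1/70; with total 7/100.
So P(urn D | data) = (1/50) / (7/100) = 2/7.

0.2857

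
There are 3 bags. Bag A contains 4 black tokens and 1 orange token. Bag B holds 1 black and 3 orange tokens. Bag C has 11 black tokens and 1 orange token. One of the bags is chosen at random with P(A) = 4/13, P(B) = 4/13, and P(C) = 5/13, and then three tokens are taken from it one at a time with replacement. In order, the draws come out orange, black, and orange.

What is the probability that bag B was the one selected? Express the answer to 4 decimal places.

0.7787

For each hypothesis, P(data | H) works out to: P(data | bag A) = (1/5)(4/5)(1/5) = 0.032; P(data | bag B) = (3/4)(1/4)(3/4) = 0.14062; P(data | bag C) = (1/12)(11/12)(1/12) = 0.0063657.
Multiplying each by its prior: 4/13 · 0.032 = 0.0098462, 4/13 · 0.14062 = 0.043269, 5/13 · 0.0063657 = 0.0024484; these sum to 0.055564.
So P(bag B | data) = (0.043269) / (0.055564) = 0.77873.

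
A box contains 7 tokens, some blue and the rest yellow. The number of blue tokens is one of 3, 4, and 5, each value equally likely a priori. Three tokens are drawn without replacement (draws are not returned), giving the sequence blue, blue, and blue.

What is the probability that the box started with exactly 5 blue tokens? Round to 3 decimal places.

Compute the likelihood of the observed sequence for each case: P(data | r = 3) = (3/7)(2/6)(1/5) = 1/35; P(data | r = 4) = (4/7)(3/6)(2/5) = 4/35; P(data | r = 5) = (5/7)(4/6)(3/5) = 2/7.
The prior-weighted likelihoods are 1/3 · 1/35 = 1/105, 1/3 · 4/35 = 4/105, 1/3 · 2/7 = 2/21; these sum to 1/7.
By Bayes' rule, P(r = 5 | data) = (2/21) / (1/7) = 2/3.

0.667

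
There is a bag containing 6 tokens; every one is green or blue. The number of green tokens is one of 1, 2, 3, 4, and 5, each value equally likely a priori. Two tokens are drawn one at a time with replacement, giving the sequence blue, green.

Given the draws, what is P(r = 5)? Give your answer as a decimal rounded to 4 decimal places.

For each hypothesis, P(data | H) works out to: P(data | r = 1) = (5/6)(1/6) = 5/36; P(data | r = 2) = (4/6)(2/6) = 2/9; P(data | r = 3) = (3/6)(3/6) = 1/4; P(data | r = 4) = (2/6)(4/6) = 2/9; P(data | r = 5) = (1/6)(5/6) = 5/36.
Multiplying each by its prior: 1/5 · 5/36 = 1/36, 1/5 · 2/9 = 2/45, 1/5 · 1/4 = 1/20, 1/5 · 2/9 = 2/45, 1/5 · 5/36 = 1/36; with total 7/36.
Therefore the posterior P(r = 5 | data) = (1/36) / (7/36) = 1/7.

0.1429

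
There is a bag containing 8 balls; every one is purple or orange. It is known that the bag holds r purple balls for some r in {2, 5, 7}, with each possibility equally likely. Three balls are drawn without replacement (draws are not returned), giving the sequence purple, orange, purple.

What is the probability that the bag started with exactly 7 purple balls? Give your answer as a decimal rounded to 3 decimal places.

0.368

Under each hypothesis, the probability of the observed sequence is: P(data | r = 2) = (2/8)(6/7)(1/6) = 1/28; P(data | r = 5) = (5/8)(3/7)(4/6) = 5/28; P(data | r = 7) = (7/8)(1/7)(6/6) = 1/8.
The prior-weighted likelihoods are 1/3 · 1/28 = 1/84, 1/3 · 5/28 = 5/84, 1/3 · 1/8 = 1/24; with total 19/168.
Therefore the posterior P(r = 7 | data) = (1/24) / (19/168) = 7/19.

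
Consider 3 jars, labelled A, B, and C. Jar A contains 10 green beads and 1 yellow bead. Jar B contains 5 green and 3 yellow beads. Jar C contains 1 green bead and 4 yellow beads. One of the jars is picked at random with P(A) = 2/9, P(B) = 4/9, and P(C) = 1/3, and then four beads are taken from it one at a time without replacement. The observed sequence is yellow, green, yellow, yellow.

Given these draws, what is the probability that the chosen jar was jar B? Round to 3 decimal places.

For each hypothesis, P(data | H) works out to: P(data | jar A) = (1/11)(10/10)(0/9) = 0; P(data | jar B) = (3/8)(5/7)(2/6)(1/5) = 1/56; P(data | jar C) = (4/5)(1/4)(3/3)(2/2) = 1/5.
The prior-weighted likelihoods are 2/9 · 0 = 0, 4/9 · 1/56 = 1/126, 1/3 · 1/5 = 1/15; these sum to 47/630.
So P(jar B | data) = (1/126) / (47/630) = 5/47.

0.106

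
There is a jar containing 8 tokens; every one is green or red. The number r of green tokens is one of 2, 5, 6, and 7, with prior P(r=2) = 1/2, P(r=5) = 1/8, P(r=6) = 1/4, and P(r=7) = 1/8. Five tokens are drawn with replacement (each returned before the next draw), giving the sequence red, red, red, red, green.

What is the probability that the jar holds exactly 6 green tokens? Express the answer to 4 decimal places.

0.0175

Under each hypothesis, the probability of the observed sequence is: P(data | r = 2) = (6/8)(6/8)(6/8)(6/8)(2/8) = 0.079102; P(data | r = 5) = (3/8)(3/8)(3/8)(3/8)(5/8) = 0.01236; P(data | r = 6) = (2/8)(2/8)(2/8)(2/8)(6/8) = 0.0029297; P(data | r = 7) = (1/8)(1/8)(1/8)(1/8)(7/8) = 0.00021362.
The prior-weighted likelihoods are 1/2 · 0.079102 = 0.039551, 1/8 · 0.01236 = 0.001545, 1/4 · 0.0029297 = 0.00073242, 1/8 · 0.00021362 = 2.6703e-05; with total 0.041855.
Hence P(r = 6 | data) = (0.00073242) / (0.041855) = 0.017499.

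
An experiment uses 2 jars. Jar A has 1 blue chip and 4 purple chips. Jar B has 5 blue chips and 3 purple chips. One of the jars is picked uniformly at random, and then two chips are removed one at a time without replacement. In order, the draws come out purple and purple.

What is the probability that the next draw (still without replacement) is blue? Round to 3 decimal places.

The likelihood of the observed sequence under each hypothesis: P(data | jar A) = (4/5)(3/4) = 3/5; P(data | jar B) = (3/8)(2/7) = 3/28.
The prior-weighted likelihoods are 1/2 · 3/5 = 3/10, 1/2 · 3/28 = 3/56; with total 99/280.
Normalising, the posterior is P(jar A | data) = 28/33, P(jar B | data) = 5/33.
Averaging over the posterior, P(blue next | data) = (1/3)(28/33) + (5/6)(5/33) = 9/22.

0.409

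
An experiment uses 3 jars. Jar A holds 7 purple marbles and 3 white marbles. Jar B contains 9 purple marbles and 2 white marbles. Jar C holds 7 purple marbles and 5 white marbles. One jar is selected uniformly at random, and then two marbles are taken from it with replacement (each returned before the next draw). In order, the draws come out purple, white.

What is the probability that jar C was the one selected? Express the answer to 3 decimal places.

0.404

Compute the likelihood of the observed sequence for each case: P(data | jar A) = (7/10)(3/10) = 0.21; P(data | jar B) = (9/11)(2/11) = 0.14876; P(data | jar C) = (7/12)(5/12) = 0.24306.
Weighting by the prior gives 1/3 · 0.21 = 0.07, 1/3 · 0.14876 = 0.049587, 1/3 · 0.24306 = 0.081019; with total 0.20061.
Therefore the posterior P(jar C | data) = (0.081019) / (0.20061) = 0.40387.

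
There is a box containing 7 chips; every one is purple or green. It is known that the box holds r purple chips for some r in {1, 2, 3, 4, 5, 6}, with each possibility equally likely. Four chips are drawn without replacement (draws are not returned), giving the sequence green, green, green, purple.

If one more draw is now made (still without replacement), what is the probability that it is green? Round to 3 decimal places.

0.667

The likelihood of the observed sequence under each hypothesis: P(data | r = 1) = (6/7)(5/6)(4/5)(1/4) = 1/7; P(data | r = 2) = (5/7)(4/6)(3/5)(2/4) = 1/7; P(data | r = 3) = (4/7)(3/6)(2/5)(3/4) = 3/35; P(data | r = 4) = (3/7)(2/6)(1/5)(4/4) = 1/35; P(data | r = 5) = (2/7)(1/6)(0/5) = 0; P(data | r = 6) = (1/7)(0/6) = 0.
The prior-weighted likelihoods are 1/6 · 1/7 = 1/42, 1/6 · 1/7 = 1/42, 1/6 · 3/35 = 1/70, 1/6 · 1/35 = 1/210, 1/6 · 0 = 0, 1/6 · 0 = 0; these sum to 1/15.
Dividing through by the total gives posterior P(r = 1 | data) = 5/14, P(r = 2 | data) = 5/14, P(r = 3 | data) = 3/14, P(r = 4 | data) = 1/14, P(r = 5 | data) = 0, P(r = 6 | data) = 0.
Averaging over the posterior, P(green next | data) = (1)(5/14) + (2/3)(5/14) + (1/3)(3/14) + (0)(1/14) = 2/3.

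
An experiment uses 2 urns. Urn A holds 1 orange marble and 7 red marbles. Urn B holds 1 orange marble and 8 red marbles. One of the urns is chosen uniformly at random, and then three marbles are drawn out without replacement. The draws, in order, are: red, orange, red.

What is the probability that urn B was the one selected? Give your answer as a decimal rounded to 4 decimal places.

0.4706

For each hypothesis, P(data | H) works out to: P(data | urn A) = (7/8)(1/7)(6/6) = 1/8; P(data | urn B) = (8/9)(1/8)(7/7) = 1/9.
The prior-weighted likelihoods are 1/2 · 1/8 = 1/16, 1/2 · 1/9 = 1/18; summing to 17/144.
So P(urn B | data) = (1/18) / (17/144) = 8/17.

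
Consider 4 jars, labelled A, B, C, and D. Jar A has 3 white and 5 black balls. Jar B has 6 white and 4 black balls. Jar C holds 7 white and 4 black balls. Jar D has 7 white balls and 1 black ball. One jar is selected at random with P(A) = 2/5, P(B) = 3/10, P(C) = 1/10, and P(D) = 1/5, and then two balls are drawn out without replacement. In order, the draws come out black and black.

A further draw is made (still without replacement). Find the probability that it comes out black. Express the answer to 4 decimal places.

0.4328

Under each hypothesis, the probability of the observed sequence is: P(data | jar A) = (5/8)(4/7) = 0.35714; P(data | jar B) = (4/10)(3/9) = 0.13333; P(data | jar C) = (4/11)(3/10) = 0.10909; P(data | jar D) = (1/8)(0/7) = 0.
Multiplying each by its prior: 2/5 · 0.35714 = 0.14286, 3/10 · 0.13333 = 0.04, 1/10 · 0.10909 = 0.010909, 1/5 · 0 = 0; summing to 0.19377.
Dividing through by the total gives posterior P(jar A | data) = 0.73727, P(jar B | data) = 0.20643, P(jar C | data) = 0.0563, P(jar D | data) = 0.
Averaging over the posterior, P(black next | data) = (1/2)(0.73727) + (1/4)(0.20643) + (2/9)(0.0563) = 0.43275.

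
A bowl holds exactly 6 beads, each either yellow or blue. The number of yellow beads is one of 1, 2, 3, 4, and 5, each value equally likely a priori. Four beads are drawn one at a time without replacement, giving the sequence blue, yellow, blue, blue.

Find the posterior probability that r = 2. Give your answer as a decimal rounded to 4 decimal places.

For each hypothesis, P(data | H) works out to: P(data | r = 1) = (5/6)(1/5)(4/4)(3/3) = 1/6; P(data | r = 2) = (4/6)(2/5)(3/4)(2/3) = 2/15; P(data | r = 3) = (3/6)(3/5)(2/4)(1/3) = 1/20; P(data | r = 4) = (2/6)(4/5)(1/4)(0/3) = 0; P(data | r = 5) = (1/6)(5/5)(0/4) = 0.
Weighting by the prior gives 1/5 · 1/6 = 1/30, 1/5 · 2/15 = 2/75, 1/5 · 1/20 = 1/100, 1/5 · 0 = 0, 1/5 · 0 = 0; these sum to 7/100.
By Bayes' rule, P(r = 2 | data) = (2/75) / (7/100) = 8/21.

0.3810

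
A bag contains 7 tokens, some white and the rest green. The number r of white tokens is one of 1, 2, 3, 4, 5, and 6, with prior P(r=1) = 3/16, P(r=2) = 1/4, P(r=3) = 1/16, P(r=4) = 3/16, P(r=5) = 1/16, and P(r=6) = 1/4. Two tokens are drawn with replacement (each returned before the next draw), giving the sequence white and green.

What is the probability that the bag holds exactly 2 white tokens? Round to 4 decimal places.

0.2857

For each hypothesis, P(data | H) works out to: P(data | r = 1) = (1/7)(6/7) = 6/49; P(data | r = 2) = (2/7)(5/7) = 10/49; P(data | r = 3) = (3/7)(4/7) = 12/49; P(data | r = 4) = (4/7)(3/7) = 12/49; P(data | r = 5) = (5/7)(2/7) = 10/49; P(data | r = 6) = (6/7)(1/7) = 6/49.
Multiplying each by its prior: 3/16 · 6/49 = 9/392, 1/4 · 10/49 = 5/98, 1/16 · 12/49 = 3/196, 3/16 · 12/49 = 9/196, 1/16 · 10/49 = 5/392, 1/4 · 6/49 = 3/98; summing to 5/28.
Therefore the posterior P(r = 2 | data) = (5/98) / (5/28) = 2/7.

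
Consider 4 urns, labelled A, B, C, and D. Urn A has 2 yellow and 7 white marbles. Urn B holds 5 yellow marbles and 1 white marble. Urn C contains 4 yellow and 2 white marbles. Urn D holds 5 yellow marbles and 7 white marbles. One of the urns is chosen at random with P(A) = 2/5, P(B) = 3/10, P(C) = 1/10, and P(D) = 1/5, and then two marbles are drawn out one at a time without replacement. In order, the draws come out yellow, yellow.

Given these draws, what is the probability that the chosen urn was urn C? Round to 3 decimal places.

0.142

The likelihood of the observed sequence under each hypothesis: P(data | urn A) = (2/9)(1/8) = 0.027778; P(data | urn B) = (5/6)(4/5) = 0.66667; P(data | urn C) = (4/6)(3/5) = 0.4; P(data | urn D) = (5/12)(4/11) = 0.15152.
Multiplying each by its prior: 2/5 · 0.027778 = 0.011111, 3/10 · 0.66667 = 0.2, 1/10 · 0.4 = 0.04, 1/5 · 0.15152 = 0.030303; with total 0.28141.
So P(urn C | data) = (0.04) / (0.28141) = 0.14214.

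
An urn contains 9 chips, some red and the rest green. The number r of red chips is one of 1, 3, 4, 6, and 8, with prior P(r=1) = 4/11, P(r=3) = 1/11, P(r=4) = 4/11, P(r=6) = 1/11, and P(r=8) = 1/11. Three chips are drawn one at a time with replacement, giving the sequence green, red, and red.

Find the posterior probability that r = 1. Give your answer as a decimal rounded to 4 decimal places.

The likelihood of the observed sequence under each hypothesis: P(data | r = 1) = (8/9)(1/9)(1/9) = 0.010974; P(data | r = 3) = (6/9)(3/9)(3/9) = 0.074074; P(data | r = 4) = (5/9)(4/9)(4/9) = 0.10974; P(data | r = 6) = (3/9)(6/9)(6/9) = 0.14815; P(data | r = 8) = (1/9)(8/9)(8/9) = 0.087791.
Weighting by the prior gives 4/11 · 0.010974 = 0.0039905, 1/11 · 0.074074 = 0.006734, 4/11 · 0.10974 = 0.039905, 1/11 · 0.14815 = 0.013468, 1/11 · 0.087791 = 0.007981; summing to 0.072079.
Hence P(r = 1 | data) = (0.0039905) / (0.072079) = 0.055363.

0.0554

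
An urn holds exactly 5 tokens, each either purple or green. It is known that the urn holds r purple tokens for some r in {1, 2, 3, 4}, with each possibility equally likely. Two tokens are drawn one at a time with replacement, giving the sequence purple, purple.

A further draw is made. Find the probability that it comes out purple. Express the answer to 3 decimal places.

For each hypothesis, P(data | H) works out to: P(data | r = 1) = (1/5)(1/5) = 1/25; P(data | r = 2) = (2/5)(2/5) = 4/25; P(data | r = 3) = (3/5)(3/5) = 9/25; P(data | r = 4) = (4/5)(4/5) = 16/25.
Weighting by the prior gives 1/4 · 1/25 = 1/100, 1/4 · 4/25 = 1/25, 1/4 · 9/25 = 9/100, 1/4 · 16/25 = 4/25; with total 3/10.
The posterior is then P(r = 1 | data) = 1/30, P(r = 2 | data) = 2/15, P(r = 3 | data) = 3/10, P(r = 4 | data) = 8/15.
Averaging over the posterior, P(purple next | data) = (1/5)(1/30) + (2/5)(2/15) + (3/5)(3/10) + (4/5)(8/15) = 2/3.

0.667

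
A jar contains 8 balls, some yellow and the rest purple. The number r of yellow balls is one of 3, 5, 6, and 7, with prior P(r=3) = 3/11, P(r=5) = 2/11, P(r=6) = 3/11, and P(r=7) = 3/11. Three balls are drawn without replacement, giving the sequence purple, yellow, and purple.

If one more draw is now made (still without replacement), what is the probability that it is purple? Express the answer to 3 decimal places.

0.435

Compute the likelihood of the observed sequence for each case: P(data | r = 3) = (5/8)(3/7)(4/6) = 5/28; P(data | r = 5) = (3/8)(5/7)(2/6) = 5/56; P(data | r = 6) = (2/8)(6/7)(1/6) = 1/28; P(data | r = 7) = (1/8)(7/7)(0/6) = 0.
The prior-weighted likelihoods are 3/11 · 5/28 = 15/308, 2/11 · 5/56 = 5/308, 3/11 · 1/28 = 3/308, 3/11 · 0 = 0; these sum to 23/308.
Normalising, the posterior is P(r = 3 | data) = 15/23, P(r = 5 | data) = 5/23, P(r = 6 | data) = 3/23, P(r = 7 | data) = 0.
So P(purple next | data) = Σ P(purple next | H) P(H | data) = (3/5)(15/23) + (1/5)(5/23) + (0)(3/23) = 10/23.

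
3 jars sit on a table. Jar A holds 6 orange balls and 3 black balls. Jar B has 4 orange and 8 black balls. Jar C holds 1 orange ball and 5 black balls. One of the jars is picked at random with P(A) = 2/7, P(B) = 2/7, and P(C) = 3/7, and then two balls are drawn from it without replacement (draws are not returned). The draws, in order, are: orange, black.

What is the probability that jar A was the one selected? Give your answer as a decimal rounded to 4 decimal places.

Compute the likelihood of the observed sequence for each case: P(data | jar A) = (6/9)(3/8) = 1/4; P(data | jar B) = (4/12)(8/11) = 8/33; P(data | jar C) = (1/6)(5/5) = 1/6.
Weighting by the prior gives 2/7 · 1/4 = 1/14, 2/7 · 8/33 = 16/231, 3/7 · 1/6 = 1/14; these sum to 7/33.
By Bayes' rule, P(jar A | data) = (1/14) / (7/33) = 33/98.

0.3367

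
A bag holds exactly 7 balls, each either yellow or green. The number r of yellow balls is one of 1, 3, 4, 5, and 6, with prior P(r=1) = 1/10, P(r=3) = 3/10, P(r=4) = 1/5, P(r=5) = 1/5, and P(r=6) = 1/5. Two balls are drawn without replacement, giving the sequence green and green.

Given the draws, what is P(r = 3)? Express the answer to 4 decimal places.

0.4390

The likelihood of the observed sequence under each hypothesis: P(data | r = 1) = (6/7)(5/6) = 5/7; P(data | r = 3) = (4/7)(3/6) = 2/7; P(data | r = 4) = (3/7)(2/6) = 1/7; P(data | r = 5) = (2/7)(1/6) = 1/21; P(data | r = 6) = (1/7)(0/6) = 0.
Multiplying each by its prior: 1/10 · 5/7 = 1/14, 3/10 · 2/7 = 3/35, 1/5 · 1/7 = 1/35, 1/5 · 1/21 = 1/105, 1/5 · 0 = 0; these sum to 41/210.
Hence P(r = 3 | data) = (3/35) / (41/210) = 18/41.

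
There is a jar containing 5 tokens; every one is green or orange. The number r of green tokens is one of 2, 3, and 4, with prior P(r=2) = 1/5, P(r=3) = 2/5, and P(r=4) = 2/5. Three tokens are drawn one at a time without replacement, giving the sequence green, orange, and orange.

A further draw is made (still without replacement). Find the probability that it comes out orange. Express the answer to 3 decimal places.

For each hypothesis, P(data | H) works out to: P(data | r = 2) = (2/5)(3/4)(2/3) = 1/5; P(data | r = 3) = (3/5)(2/4)(1/3) = 1/10; P(data | r = 4) = (4/5)(1/4)(0/3) = 0.
Multiplying each by its prior: 1/5 · 1/5 = 1/25, 2/5 · 1/10 = 1/25, 2/5 · 0 = 0; summing to 2/25.
Dividing through by the total gives posterior P(r = 2 | data) = 1/2, P(r = 3 | data) = 1/2, P(r = 4 | data) = 0.
So P(orange next | data) = Σ P(orange next | H) P(H | data) = (1/2)(1/2) + (0)(1/2) = 1/4.

0.250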